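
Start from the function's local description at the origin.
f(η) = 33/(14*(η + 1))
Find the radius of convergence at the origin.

Denominator factor (η + 1): pole of order 1 at -1, modulus 1.
The radius of convergence is the smallest modulus among the singular points: 1.

The radius of convergence is 1.


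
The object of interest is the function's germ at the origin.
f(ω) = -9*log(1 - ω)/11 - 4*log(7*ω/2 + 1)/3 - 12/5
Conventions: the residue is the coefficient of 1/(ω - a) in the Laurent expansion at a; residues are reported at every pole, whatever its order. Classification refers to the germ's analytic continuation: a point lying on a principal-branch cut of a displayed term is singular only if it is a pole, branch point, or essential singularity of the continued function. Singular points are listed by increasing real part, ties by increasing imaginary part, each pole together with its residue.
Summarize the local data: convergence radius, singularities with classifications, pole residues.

Radius of convergence at 0: 2/7.
At -2/7: a logarithmic branch point.
At 1: a logarithmic branch point.

Branch term (-4/3)*log(1 - ω/(-2/7)): its argument vanishes at ω = -2/7, a logarithmic branch point, modulus 2/7.
Branch term (-9/11)*log(1 - ω/(1)): its argument vanishes at ω = 1, a logarithmic branch point, modulus 1.
The radius of convergence is the smallest modulus among the singular points: 2/7.
List the singular points by increasing real part (a conjugate pair: the negative imaginary part first).


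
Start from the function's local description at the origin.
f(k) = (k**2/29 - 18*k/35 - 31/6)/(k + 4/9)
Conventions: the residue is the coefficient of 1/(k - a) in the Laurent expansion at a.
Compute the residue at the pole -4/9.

At the order-1 pole -4/9 set g(k) = (k - (-4/9))*f(k) = k**2/29 - 18*k/35 - 31/6.
Simple pole: residue = g(a) at a = -4/9, which is -810851/164430.

The residue is -810851/164430.


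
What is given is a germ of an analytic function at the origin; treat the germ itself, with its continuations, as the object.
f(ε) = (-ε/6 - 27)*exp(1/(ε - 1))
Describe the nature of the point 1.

The exponent 1/(ε - (1)) has a pole at 1, so exp(1/(ε - (1))) takes every nonzero value near it: an essential singularity (not a pole of any order).

The point is an essential singularity.


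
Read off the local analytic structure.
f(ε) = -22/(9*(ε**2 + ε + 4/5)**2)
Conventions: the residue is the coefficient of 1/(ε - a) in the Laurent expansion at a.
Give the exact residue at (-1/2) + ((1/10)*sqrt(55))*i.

The residue is ((20/99)*sqrt(55))*i.

The factor ε**2 + ε + 4/5 splits as (ε - a)(ε - a') with a = (-1/2) + ((1/10)*sqrt(55))*i, a' = (-1/2) - ((1/10)*sqrt(55))*i. At the order-2 pole a set g(ε) = (ε - a)^2*f(ε) = [-22/9] / (ε - a')^2.
Order-2 pole: residue = g'(a); g'((-1/2) + ((1/10)*sqrt(55))*i) = ((20/99)*sqrt(55))*i, so the residue is ((20/99)*sqrt(55))*i.


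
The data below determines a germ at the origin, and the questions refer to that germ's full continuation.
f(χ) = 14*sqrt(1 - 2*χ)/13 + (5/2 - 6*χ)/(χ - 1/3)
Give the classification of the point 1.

Denominator factors: χ - 1/3 = 2/3 at χ = 1 — none vanishes.
Branch term sqrt(1 - χ/(1/2)): argument at 1 is -1, nonzero, so 1 is not its branch point (a point on a principal cut is still regular for the continued germ).
So the germ continues analytically to 1.

The point is a regular point.


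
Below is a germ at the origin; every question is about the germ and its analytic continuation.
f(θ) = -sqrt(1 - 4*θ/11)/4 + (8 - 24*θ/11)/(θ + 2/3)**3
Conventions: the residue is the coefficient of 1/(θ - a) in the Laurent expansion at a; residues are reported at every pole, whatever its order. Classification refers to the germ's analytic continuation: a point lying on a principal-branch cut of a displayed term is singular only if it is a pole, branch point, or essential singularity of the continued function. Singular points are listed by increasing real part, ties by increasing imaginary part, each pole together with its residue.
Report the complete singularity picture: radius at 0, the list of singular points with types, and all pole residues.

Denominator factor (θ + 2/3)^3: pole of order 3 at -2/3, modulus 2/3.
Branch term (-1/4)*sqrt(1 - θ/(11/4)): its argument vanishes at θ = 11/4, a square-root branch point, modulus 11/4.
The radius of convergence is the smallest modulus among the singular points: 2/3.
The branch term is analytic at -2/3 and contributes nothing to the residue; only the rational part matters.
At the order-3 pole -2/3 set g(θ) = (θ - (-2/3))^3*(rational part) = 8 - 24*θ/11.
Order-3 pole: residue = g''(a)/2; g''(-2/3) = 0, so the residue is 0.
List the singular points by increasing real part (a conjugate pair: the negative imaginary part first).

Radius of convergence at 0: 2/3.
At -2/3: a pole of order 3; residue 0.
At 11/4: an algebraic (square-root) branch point.


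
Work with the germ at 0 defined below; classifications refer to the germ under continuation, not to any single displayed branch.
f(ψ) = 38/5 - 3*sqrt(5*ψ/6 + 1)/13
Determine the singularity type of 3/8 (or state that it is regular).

There is no denominator, hence no pole anywhere.
Branch term sqrt(1 - ψ/(-6/5)): argument at 3/8 is 21/16, nonzero, so 3/8 is not its branch point (a point on a principal cut is still regular for the continued germ).
So the germ continues analytically to 3/8.

The point is a regular point.


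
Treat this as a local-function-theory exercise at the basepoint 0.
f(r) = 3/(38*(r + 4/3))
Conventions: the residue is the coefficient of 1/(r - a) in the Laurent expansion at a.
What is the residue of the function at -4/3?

At the order-1 pole -4/3 set g(r) = (r - (-4/3))*f(r) = 3/38.
Simple pole: residue = g(a) at a = -4/3, which is 3/38.

The residue is 3/38.


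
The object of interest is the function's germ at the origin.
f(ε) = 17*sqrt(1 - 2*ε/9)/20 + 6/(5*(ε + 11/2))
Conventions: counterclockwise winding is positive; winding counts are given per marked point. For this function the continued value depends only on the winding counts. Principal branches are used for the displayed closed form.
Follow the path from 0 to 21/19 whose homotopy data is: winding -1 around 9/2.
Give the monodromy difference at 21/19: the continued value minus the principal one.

The rational part is single-valued and drops out of the difference; each branch term changes only by its own monodromy.
(17/20)*sqrt(1 - ε/(9/2)): winding -1 is odd, the square root flips sign, contributing -2*(17/20)*sqrt(1 - (21/19)/(9/2)) = -2*(17/20)*sqrt(43/57) = -(17/570)*sqrt(2451).
Summing the contributions at ε = 21/19 gives -(17/570)*sqrt(2451).

Continued minus principal equals -(17/570)*sqrt(2451).


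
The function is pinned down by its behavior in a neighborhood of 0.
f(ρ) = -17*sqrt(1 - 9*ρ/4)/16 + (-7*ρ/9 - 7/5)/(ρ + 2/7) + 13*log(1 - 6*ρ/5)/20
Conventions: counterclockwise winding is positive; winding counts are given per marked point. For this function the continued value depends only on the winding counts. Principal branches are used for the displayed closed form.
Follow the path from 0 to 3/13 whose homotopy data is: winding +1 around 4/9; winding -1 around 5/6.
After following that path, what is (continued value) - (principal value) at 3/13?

Continued minus principal equals ((85/208)*sqrt(13)) - ((13/10)*pi)*i.

The rational part is single-valued and drops out of the difference; each branch term changes only by its own monodromy.
(13/20)*log(1 - ρ/(5/6)): each positive loop around 5/6 adds 2*pi*i to the log, so winding -1 contributes (13/20)*(-1)*2*pi*i = -(13/10)*pi*i.
(-17/16)*sqrt(1 - ρ/(4/9)): winding +1 is odd, the square root flips sign, contributing -2*(-17/16)*sqrt(1 - (3/13)/(4/9)) = -2*(-17/16)*sqrt(25/52) = (85/208)*sqrt(13).
Summing the contributions at ρ = 3/13 gives ((85/208)*sqrt(13)) - ((13/10)*pi)*i.


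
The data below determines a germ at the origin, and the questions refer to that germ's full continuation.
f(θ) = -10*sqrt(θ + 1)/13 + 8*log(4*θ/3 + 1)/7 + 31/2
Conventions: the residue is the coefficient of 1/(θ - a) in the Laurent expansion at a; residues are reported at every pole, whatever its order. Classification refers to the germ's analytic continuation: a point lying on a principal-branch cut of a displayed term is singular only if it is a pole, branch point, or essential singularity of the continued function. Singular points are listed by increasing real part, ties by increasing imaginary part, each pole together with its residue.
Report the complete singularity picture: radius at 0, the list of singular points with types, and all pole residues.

Radius of convergence at 0: 3/4.
At -1: an algebraic (square-root) branch point.
At -3/4: a logarithmic branch point.

Branch term (8/7)*log(1 - θ/(-3/4)): its argument vanishes at θ = -3/4, a logarithmic branch point, modulus 3/4.
Branch term (-10/13)*sqrt(1 - θ/(-1)): its argument vanishes at θ = -1, a square-root branch point, modulus 1.
The radius of convergence is the smallest modulus among the singular points: 3/4.
List the singular points by increasing real part (a conjugate pair: the negative imaginary part first).


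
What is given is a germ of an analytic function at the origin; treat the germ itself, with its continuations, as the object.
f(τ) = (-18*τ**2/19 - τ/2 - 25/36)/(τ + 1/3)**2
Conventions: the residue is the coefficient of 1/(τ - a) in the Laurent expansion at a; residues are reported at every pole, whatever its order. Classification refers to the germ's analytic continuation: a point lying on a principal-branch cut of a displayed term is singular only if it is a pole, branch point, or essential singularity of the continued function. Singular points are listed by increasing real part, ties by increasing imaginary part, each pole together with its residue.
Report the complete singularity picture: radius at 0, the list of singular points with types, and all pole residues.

Denominator factor (τ + 1/3)^2: pole of order 2 at -1/3, modulus 1/3.
The radius of convergence is the smallest modulus among the singular points: 1/3.
At the order-2 pole -1/3 set g(τ) = (τ - (-1/3))^2*f(τ) = -18*τ**2/19 - τ/2 - 25/36.
Order-2 pole: residue = g'(a); g'(-1/3) = 5/38, so the residue is 5/38.

Radius of convergence at 0: 1/3.
At -1/3: a pole of order 2; residue 5/38.


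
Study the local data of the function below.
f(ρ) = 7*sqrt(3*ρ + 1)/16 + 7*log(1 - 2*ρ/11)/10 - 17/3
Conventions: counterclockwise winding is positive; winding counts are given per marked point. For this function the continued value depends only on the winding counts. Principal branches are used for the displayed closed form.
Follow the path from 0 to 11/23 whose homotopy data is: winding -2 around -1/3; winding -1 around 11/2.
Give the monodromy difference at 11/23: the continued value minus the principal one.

Continued minus principal equals -(7/5)*pi*i.

The rational part is single-valued and drops out of the difference; each branch term changes only by its own monodromy.
(7/16)*sqrt(1 - ρ/(-1/3)): winding -2 is even, the square root returns to the same sheet, contribution 0.
(7/10)*log(1 - ρ/(11/2)): each positive loop around 11/2 adds 2*pi*i to the log, so winding -1 contributes (7/10)*(-1)*2*pi*i = -(7/5)*pi*i.
Summing the contributions at ρ = 11/23 gives -(7/5)*pi*i.


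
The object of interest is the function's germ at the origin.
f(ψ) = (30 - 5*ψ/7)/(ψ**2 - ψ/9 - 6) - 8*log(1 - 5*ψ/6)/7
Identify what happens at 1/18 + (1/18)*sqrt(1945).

The denominator factor ψ**2 - ψ/9 - 6 vanishes at 1/18 + (1/18)*sqrt(1945) and appears to the power 1; the numerator there equals 3775/126 - (5/126)*sqrt(1945), nonzero, and no other factor vanishes.
The branch terms are analytic at this point.
Hence a pole whose order is the multiplicity, 1.

The point is a pole of order 1.


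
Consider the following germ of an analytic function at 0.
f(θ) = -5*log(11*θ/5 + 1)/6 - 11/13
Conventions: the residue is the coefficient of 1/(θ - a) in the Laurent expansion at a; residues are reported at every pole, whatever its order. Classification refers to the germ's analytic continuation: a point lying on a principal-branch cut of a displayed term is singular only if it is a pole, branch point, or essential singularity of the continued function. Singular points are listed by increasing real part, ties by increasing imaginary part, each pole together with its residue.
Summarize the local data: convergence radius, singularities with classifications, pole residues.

Radius of convergence at 0: 5/11.
At -5/11: a logarithmic branch point.

Branch term (-5/6)*log(1 - θ/(-5/11)): its argument vanishes at θ = -5/11, a logarithmic branch point, modulus 5/11.
The radius of convergence is the smallest modulus among the singular points: 5/11.


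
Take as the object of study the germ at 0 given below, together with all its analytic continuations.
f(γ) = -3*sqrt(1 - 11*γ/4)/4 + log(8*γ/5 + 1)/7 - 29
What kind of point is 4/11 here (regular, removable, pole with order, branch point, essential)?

The term (-3/4)*sqrt(1 - γ/(4/11)) has argument 1 - 4/11/(4/11) = 0 at 4/11: a square-root (algebraic, two-sheeted) branch point; the remaining terms are analytic or single-valued there.

The point is an algebraic (square-root) branch point.


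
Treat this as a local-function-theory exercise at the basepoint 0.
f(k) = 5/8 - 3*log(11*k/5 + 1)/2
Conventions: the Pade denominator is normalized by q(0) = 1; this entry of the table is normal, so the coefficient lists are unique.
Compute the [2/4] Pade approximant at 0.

The Pade approximant has numerator coefficients [5/8, -10901/6570, -31097/7300]; denominator coefficients [1, 8624/3285, 6776/5475, -5324/27375, 190333/2053125].

Taylor coefficients needed (expand at 0): a_0 = 5/8, a_1 = -33/10, a_2 = 363/100, a_3 = -1331/250, a_4 = 43923/5000, a_5 = -483153/31250, a_6 = 1771561/62500.
Write the denominator as Q(k) = 1 + q1*k + q2*k^2 + q3*k^3 + q4*k^4. Requiring Q*f - P = O(k^7) with deg P <= 2 kills the coefficients of k^3..k^6 in Q*f:
  k^3: a_3 + q1*a_2 + q2*a_1 + q3*a_0 = 0, i.e. -1331/250 + (363/100)*q1 + (-33/10)*q2 + (5/8)*q3 = 0.
  k^4: a_4 + q1*a_3 + q2*a_2 + q3*a_1 + q4*a_0 = 0, i.e. 43923/5000 + (-1331/250)*q1 + (363/100)*q2 + (-33/10)*q3 + (5/8)*q4 = 0.
  k^5: a_5 + q1*a_4 + q2*a_3 + q3*a_2 + q4*a_1 = 0, i.e. -483153/31250 + (43923/5000)*q1 + (-1331/250)*q2 + (363/100)*q3 + (-33/10)*q4 = 0.
  k^6: a_6 + q1*a_5 + q2*a_4 + q3*a_3 + q4*a_2 = 0, i.e. 1771561/62500 + (-483153/31250)*q1 + (43923/5000)*q2 + (-1331/250)*q3 + (363/100)*q4 = 0.
Solving this linear system: q1 = 8624/3285, q2 = 6776/5475, q3 = -5324/27375, q4 = 190333/2053125.
The numerator is Q*f truncated at degree 2: P0 = a_0 = 5/8; P1 = a_1 + q1*a_0 = -10901/6570; P2 = a_2 + q1*a_1 + q2*a_0 = -31097/7300.


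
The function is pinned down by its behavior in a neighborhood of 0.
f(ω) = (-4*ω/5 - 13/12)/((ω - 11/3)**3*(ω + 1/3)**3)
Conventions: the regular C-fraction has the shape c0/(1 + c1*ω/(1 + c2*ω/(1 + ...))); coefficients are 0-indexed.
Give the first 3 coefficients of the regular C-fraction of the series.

Taylor coefficients (expand at 0): a_0 = 3159/5324, a_1 = -646623/146410, a_2 = 15687351/644204.
c0 = a_0 = 3159/5324. Peel one level at a time: if S = 1 + c*ω/S' with S'(0) = 1, then c is the ω-coefficient of S and S' = c*ω/(S - 1).
S_1 = c0/f = 1 + (5322/715)*ω + (7342659/511225)*ω^2 + ...; c1 = 5322/715.
S_2 = c1*ω/(S_1 - 1) = 1 + (-2447553/1268410)*ω + ...; c2 = -2447553/1268410.

The regular C-fraction coefficients are [3159/5324, 5322/715, -2447553/1268410].


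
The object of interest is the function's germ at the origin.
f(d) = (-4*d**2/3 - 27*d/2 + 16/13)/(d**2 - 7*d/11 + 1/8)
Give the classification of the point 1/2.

The point is a regular point.

Denominator factors: d**2 - 7*d/11 + 1/8 = 5/88 at d = 1/2 — none vanishes.
So the germ continues analytically to 1/2.


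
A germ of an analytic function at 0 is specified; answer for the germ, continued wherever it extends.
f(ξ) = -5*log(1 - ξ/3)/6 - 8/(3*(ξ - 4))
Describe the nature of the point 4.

The denominator factor ξ - 4 vanishes at 4 and appears to the power 1; the numerator there equals -8/3, nonzero, and no other factor vanishes.
The branch terms are analytic at this point.
Hence a pole whose order is the multiplicity, 1.

The point is a pole of order 1.


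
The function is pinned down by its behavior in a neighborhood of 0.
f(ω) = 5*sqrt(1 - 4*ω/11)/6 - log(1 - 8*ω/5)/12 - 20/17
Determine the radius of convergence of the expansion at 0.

The radius of convergence is 5/8.

Branch term (-1/12)*log(1 - ω/(5/8)): its argument vanishes at ω = 5/8, a logarithmic branch point, modulus 5/8.
Branch term (5/6)*sqrt(1 - ω/(11/4)): its argument vanishes at ω = 11/4, a square-root branch point, modulus 11/4.
The radius of convergence is the smallest modulus among the singular points: 5/8.


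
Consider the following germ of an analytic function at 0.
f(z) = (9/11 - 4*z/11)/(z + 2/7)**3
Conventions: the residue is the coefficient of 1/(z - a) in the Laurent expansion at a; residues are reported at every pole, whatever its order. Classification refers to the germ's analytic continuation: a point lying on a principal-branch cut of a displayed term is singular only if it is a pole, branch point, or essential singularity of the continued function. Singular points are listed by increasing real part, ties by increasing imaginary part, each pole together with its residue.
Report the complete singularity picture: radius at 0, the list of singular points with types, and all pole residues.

Denominator factor (z + 2/7)^3: pole of order 3 at -2/7, modulus 2/7.
The radius of convergence is the smallest modulus among the singular points: 2/7.
At the order-3 pole -2/7 set g(z) = (z - (-2/7))^3*f(z) = 9/11 - 4*z/11.
Order-3 pole: residue = g''(a)/2; g''(-2/7) = 0, so the residue is 0.

Radius of convergence at 0: 2/7.
At -2/7: a pole of order 3; residue 0.


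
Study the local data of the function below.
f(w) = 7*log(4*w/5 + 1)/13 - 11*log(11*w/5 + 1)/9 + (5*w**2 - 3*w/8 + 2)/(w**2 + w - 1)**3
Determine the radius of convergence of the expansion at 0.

The radius of convergence is 5/11.

Denominator factor (w**2 + w - 1)^3: discriminant 5, real irrational roots -1/2 + (1/2)*sqrt(5) and -1/2 - (1/2)*sqrt(5); poles of order 3, moduli -1/2 + (1/2)*sqrt(5) and 1/2 + (1/2)*sqrt(5).
Branch term (-11/9)*log(1 - w/(-5/11)): its argument vanishes at w = -5/11, a logarithmic branch point, modulus 5/11.
Branch term (7/13)*log(1 - w/(-5/4)): its argument vanishes at w = -5/4, a logarithmic branch point, modulus 5/4.
The radius of convergence is the smallest modulus among the singular points: 5/11.


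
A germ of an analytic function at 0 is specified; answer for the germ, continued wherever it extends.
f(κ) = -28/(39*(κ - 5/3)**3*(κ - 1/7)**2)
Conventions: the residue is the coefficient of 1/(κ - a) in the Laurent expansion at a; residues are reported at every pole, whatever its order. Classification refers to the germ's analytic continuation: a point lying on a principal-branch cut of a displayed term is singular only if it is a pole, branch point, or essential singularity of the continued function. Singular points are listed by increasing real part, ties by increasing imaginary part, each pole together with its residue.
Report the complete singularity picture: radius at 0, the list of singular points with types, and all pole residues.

Denominator factor (κ - 1/7)^2: pole of order 2 at 1/7, modulus 1/7.
Denominator factor (κ - 5/3)^3: pole of order 3 at 5/3, modulus 5/3.
The radius of convergence is the smallest modulus among the singular points: 1/7.
At the order-2 pole 1/7 set g(κ) = (κ - (1/7))^2*f(κ) = -28/(39*(κ - 5/3)**3).
Order-2 pole: residue = g'(a); g'(1/7) = 1361367/3407872, so the residue is 1361367/3407872.
At the order-3 pole 5/3 set g(κ) = (κ - (5/3))^3*f(κ) = -28/(39*(κ - 1/7)**2).
Order-3 pole: residue = g''(a)/2; g''(5/3) = -1361367/1703936, so the residue is -1361367/3407872.
List the singular points by increasing real part (a conjugate pair: the negative imaginary part first).

Radius of convergence at 0: 1/7.
At 1/7: a pole of order 2; residue 1361367/3407872.
At 5/3: a pole of order 3; residue -1361367/3407872.


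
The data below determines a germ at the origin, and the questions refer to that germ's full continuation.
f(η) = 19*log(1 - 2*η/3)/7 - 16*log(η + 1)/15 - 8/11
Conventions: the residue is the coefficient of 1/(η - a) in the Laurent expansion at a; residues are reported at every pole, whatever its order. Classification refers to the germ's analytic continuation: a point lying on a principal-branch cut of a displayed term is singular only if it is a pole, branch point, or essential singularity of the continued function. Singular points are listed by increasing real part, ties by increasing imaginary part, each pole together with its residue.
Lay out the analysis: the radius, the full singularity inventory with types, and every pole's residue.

Radius of convergence at 0: 1.
At -1: a logarithmic branch point.
At 3/2: a logarithmic branch point.

Branch term (-16/15)*log(1 - η/(-1)): its argument vanishes at η = -1, a logarithmic branch point, modulus 1.
Branch term (19/7)*log(1 - η/(3/2)): its argument vanishes at η = 3/2, a logarithmic branch point, modulus 3/2.
The radius of convergence is the smallest modulus among the singular points: 1.
List the singular points by increasing real part (a conjugate pair: the negative imaginary part first).


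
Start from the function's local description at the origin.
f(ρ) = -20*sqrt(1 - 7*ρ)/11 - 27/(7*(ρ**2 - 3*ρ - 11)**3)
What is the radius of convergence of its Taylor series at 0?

Denominator factor (ρ**2 - 3*ρ - 11)^3: discriminant 53, real irrational roots 3/2 + (1/2)*sqrt(53) and 3/2 - (1/2)*sqrt(53); poles of order 3, moduli 3/2 + (1/2)*sqrt(53) and -3/2 + (1/2)*sqrt(53).
Branch term (-20/11)*sqrt(1 - ρ/(1/7)): its argument vanishes at ρ = 1/7, a square-root branch point, modulus 1/7.
The radius of convergence is the smallest modulus among the singular points: 1/7.

The radius of convergence is 1/7.


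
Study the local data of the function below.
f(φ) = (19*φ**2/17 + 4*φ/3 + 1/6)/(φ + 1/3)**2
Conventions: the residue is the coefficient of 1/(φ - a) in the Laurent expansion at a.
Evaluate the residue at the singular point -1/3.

At the order-2 pole -1/3 set g(φ) = (φ - (-1/3))^2*f(φ) = 19*φ**2/17 + 4*φ/3 + 1/6.
Order-2 pole: residue = g'(a); g'(-1/3) = 10/17, so the residue is 10/17.

The residue is 10/17.


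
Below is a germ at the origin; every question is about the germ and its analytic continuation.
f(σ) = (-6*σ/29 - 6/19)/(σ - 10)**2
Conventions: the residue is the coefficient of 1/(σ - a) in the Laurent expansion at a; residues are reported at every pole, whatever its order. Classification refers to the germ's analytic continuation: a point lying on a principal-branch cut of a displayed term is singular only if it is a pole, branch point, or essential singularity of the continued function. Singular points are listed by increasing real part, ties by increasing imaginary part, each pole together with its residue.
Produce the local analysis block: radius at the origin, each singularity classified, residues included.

Radius of convergence at 0: 10.
At 10: a pole of order 2; residue -6/29.

Denominator factor (σ - 10)^2: pole of order 2 at 10, modulus 10.
The radius of convergence is the smallest modulus among the singular points: 10.
At the order-2 pole 10 set g(σ) = (σ - (10))^2*f(σ) = -6*σ/29 - 6/19.
Order-2 pole: residue = g'(a); g'(10) = -6/29, so the residue is -6/29.


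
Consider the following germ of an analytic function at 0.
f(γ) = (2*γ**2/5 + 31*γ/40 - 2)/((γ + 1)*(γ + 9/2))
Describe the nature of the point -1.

The denominator factor γ + 1 vanishes at -1 and appears to the power 1; the numerator there equals -19/8, nonzero, and no other factor vanishes.
Hence a pole whose order is the multiplicity, 1.

The point is a pole of order 1.


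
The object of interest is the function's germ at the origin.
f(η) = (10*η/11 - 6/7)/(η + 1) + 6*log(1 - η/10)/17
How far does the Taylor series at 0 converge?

Denominator factor (η + 1): pole of order 1 at -1, modulus 1.
Branch term (6/17)*log(1 - η/(10)): its argument vanishes at η = 10, a logarithmic branch point, modulus 10.
The radius of convergence is the smallest modulus among the singular points: 1.

The radius of convergence is 1.


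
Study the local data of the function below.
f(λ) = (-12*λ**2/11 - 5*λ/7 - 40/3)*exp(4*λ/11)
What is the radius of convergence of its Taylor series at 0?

The factor exp(4*λ/11) is entire and contributes no finite singular point.
The polynomial part has no poles.
No finite singular points: the Taylor series at 0 converges everywhere.

The radius of convergence is infinite.


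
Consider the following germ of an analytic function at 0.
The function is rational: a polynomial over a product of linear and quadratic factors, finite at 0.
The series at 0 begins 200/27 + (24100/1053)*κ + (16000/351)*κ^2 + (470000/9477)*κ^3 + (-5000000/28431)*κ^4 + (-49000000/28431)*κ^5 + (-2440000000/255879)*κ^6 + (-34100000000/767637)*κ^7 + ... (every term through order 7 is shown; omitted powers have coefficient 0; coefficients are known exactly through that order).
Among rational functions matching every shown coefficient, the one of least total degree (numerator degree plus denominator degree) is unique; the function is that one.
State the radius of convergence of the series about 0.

No rational of total degree below 4 reproduces all 8 coefficients; solving the [2/2] Pade equations on them gives f(κ) = (-20*κ**2/9 - 31*κ/13 + 2/3)/(κ - 3/10)**2, whose expansion matches every shown term.
Denominator factor (κ - 3/10)^2: pole of order 2 at 3/10, modulus 3/10.
The radius of convergence is the smallest modulus among the singular points: 3/10.

The radius of convergence is 3/10.


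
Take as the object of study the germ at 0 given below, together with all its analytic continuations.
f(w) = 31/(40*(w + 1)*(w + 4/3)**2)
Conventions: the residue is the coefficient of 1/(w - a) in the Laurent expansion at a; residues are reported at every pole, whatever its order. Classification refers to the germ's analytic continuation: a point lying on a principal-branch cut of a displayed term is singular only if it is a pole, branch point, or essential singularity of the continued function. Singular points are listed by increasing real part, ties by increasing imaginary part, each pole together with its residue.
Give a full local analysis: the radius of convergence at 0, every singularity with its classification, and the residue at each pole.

Denominator factor (w + 1): pole of order 1 at -1, modulus 1.
Denominator factor (w + 4/3)^2: pole of order 2 at -4/3, modulus 4/3.
The radius of convergence is the smallest modulus among the singular points: 1.
At the order-2 pole -4/3 set g(w) = (w - (-4/3))^2*f(w) = 31/(40*(w + 1)).
Order-2 pole: residue = g'(a); g'(-4/3) = -279/40, so the residue is -279/40.
At the order-1 pole -1 set g(w) = (w - (-1))*f(w) = 31/(40*(w + 4/3)**2).
Simple pole: residue = g(a) at a = -1, which is 279/40.
List the singular points by increasing real part (a conjugate pair: the negative imaginary part first).

Radius of convergence at 0: 1.
At -4/3: a pole of order 2; residue -279/40.
At -1: a pole of order 1; residue 279/40.


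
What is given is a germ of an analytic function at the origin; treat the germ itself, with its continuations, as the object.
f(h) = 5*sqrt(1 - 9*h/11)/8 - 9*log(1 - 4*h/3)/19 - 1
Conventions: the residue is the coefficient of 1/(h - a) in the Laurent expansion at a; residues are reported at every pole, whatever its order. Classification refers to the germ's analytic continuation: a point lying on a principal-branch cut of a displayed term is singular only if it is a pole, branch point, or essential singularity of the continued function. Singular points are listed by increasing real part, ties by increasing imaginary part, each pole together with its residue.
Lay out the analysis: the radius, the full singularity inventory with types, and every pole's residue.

Branch term (-9/19)*log(1 - h/(3/4)): its argument vanishes at h = 3/4, a logarithmic branch point, modulus 3/4.
Branch term (5/8)*sqrt(1 - h/(11/9)): its argument vanishes at h = 11/9, a square-root branch point, modulus 11/9.
The radius of convergence is the smallest modulus among the singular points: 3/4.
List the singular points by increasing real part (a conjugate pair: the negative imaginary part first).

Radius of convergence at 0: 3/4.
At 3/4: a logarithmic branch point.
At 11/9: an algebraic (square-root) branch point.


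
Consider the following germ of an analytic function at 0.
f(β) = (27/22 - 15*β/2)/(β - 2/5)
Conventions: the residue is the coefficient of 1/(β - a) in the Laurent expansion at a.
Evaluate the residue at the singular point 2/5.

The residue is -39/22.

At the order-1 pole 2/5 set g(β) = (β - (2/5))*f(β) = 27/22 - 15*β/2.
Simple pole: residue = g(a) at a = 2/5, which is -39/22.


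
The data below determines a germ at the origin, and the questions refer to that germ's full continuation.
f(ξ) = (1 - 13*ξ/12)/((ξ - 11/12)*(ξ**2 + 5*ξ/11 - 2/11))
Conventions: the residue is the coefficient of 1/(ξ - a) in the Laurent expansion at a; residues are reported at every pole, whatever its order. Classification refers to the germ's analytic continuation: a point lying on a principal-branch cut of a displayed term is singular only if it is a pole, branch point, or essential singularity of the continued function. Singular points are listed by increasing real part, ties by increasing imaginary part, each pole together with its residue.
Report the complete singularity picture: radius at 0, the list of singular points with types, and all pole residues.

Radius of convergence at 0: -5/22 + (1/22)*sqrt(113).
At -5/22 - (1/22)*sqrt(113): a pole of order 1; residue -11/3406 + (40865/384878)*sqrt(113).
At -5/22 + (1/22)*sqrt(113): a pole of order 1; residue -11/3406 - (40865/384878)*sqrt(113).
At 11/12: a pole of order 1; residue 11/1703.


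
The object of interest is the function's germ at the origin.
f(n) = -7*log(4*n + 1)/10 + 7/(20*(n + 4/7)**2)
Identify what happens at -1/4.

The term (-7/10)*log(1 - n/(-1/4)) has argument 1 - -1/4/(-1/4) = 0 at -1/4: a logarithmic (infinitely-sheeted) branch point; the remaining terms are analytic or single-valued there.

The point is a logarithmic branch point.


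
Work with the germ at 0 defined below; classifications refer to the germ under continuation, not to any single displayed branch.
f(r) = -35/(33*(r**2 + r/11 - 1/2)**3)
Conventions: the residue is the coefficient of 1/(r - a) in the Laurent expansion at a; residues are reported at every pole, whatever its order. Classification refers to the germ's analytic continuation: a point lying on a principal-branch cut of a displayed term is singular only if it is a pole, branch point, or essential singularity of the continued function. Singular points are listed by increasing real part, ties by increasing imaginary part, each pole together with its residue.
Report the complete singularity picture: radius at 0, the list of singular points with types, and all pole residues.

Denominator factor (r**2 + r/11 - 1/2)^3: discriminant 243/121, real irrational roots -1/22 + (9/22)*sqrt(3) and -1/22 - (9/22)*sqrt(3); poles of order 3, moduli -1/22 + (9/22)*sqrt(3) and 1/22 + (9/22)*sqrt(3).
The radius of convergence is the smallest modulus among the singular points: -1/22 + (9/22)*sqrt(3).
The factor r**2 + r/11 - 1/2 splits as (r - a)(r - a') with a = -1/22 - (9/22)*sqrt(3), a' = -1/22 + (9/22)*sqrt(3). At the order-3 pole a set g(r) = (r - a)^3*f(r) = [-35/33] / (r - a')^3.
Order-3 pole: residue = g''(a)/2; g''(-1/22 - (9/22)*sqrt(3)) = (2049740/1594323)*sqrt(3), so the residue is (1024870/1594323)*sqrt(3).
The factor r**2 + r/11 - 1/2 splits as (r - a)(r - a') with a = -1/22 + (9/22)*sqrt(3), a' = -1/22 - (9/22)*sqrt(3). At the order-3 pole a set g(r) = (r - a)^3*f(r) = [-35/33] / (r - a')^3.
Order-3 pole: residue = g''(a)/2; g''(-1/22 + (9/22)*sqrt(3)) = -(2049740/1594323)*sqrt(3), so the residue is -(1024870/1594323)*sqrt(3).
List the singular points by increasing real part (a conjugate pair: the negative imaginary part first).

Radius of convergence at 0: -1/22 + (9/22)*sqrt(3).
At -1/22 - (9/22)*sqrt(3): a pole of order 3; residue (1024870/1594323)*sqrt(3).
At -1/22 + (9/22)*sqrt(3): a pole of order 3; residue -(1024870/1594323)*sqrt(3).


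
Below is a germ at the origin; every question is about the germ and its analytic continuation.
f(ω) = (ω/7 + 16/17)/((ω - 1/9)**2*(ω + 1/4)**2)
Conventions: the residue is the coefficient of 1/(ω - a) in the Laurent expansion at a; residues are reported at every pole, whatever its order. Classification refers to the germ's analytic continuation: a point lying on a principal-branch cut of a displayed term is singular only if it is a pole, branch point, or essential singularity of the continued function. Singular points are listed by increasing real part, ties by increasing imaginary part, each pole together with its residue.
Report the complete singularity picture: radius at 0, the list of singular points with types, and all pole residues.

Radius of convergence at 0: 1/9.
At -1/4: a pole of order 2; residue 10340784/261443.
At 1/9: a pole of order 2; residue -10340784/261443.

Denominator factor (ω - 1/9)^2: pole of order 2 at 1/9, modulus 1/9.
Denominator factor (ω + 1/4)^2: pole of order 2 at -1/4, modulus 1/4.
The radius of convergence is the smallest modulus among the singular points: 1/9.
At the order-2 pole -1/4 set g(ω) = (ω - (-1/4))^2*f(ω) = (ω/7 + 16/17)/(ω - 1/9)**2.
Order-2 pole: residue = g'(a); g'(-1/4) = 10340784/261443, so the residue is 10340784/261443.
At the order-2 pole 1/9 set g(ω) = (ω - (1/9))^2*f(ω) = (ω/7 + 16/17)/(ω + 1/4)**2.
Order-2 pole: residue = g'(a); g'(1/9) = -10340784/261443, so the residue is -10340784/261443.
List the singular points by increasing real part (a conjugate pair: the negative imaginary part first).


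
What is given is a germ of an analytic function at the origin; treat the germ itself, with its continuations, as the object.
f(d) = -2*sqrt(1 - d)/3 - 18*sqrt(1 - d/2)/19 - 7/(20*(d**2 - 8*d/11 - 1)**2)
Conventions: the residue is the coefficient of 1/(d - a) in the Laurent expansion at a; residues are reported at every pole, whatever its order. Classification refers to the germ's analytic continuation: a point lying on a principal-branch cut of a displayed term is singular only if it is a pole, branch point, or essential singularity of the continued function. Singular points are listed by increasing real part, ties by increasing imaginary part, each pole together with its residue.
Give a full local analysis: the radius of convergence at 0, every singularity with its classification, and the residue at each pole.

Denominator factor (d**2 - 8*d/11 - 1)^2: discriminant 548/121, real irrational roots 4/11 + (1/11)*sqrt(137) and 4/11 - (1/11)*sqrt(137); poles of order 2, moduli 4/11 + (1/11)*sqrt(137) and -4/11 + (1/11)*sqrt(137).
Branch term (-18/19)*sqrt(1 - d/(2)): its argument vanishes at d = 2, a square-root branch point, modulus 2.
Branch term (-2/3)*sqrt(1 - d/(1)): its argument vanishes at d = 1, a square-root branch point, modulus 1.
The radius of convergence is the smallest modulus among the singular points: -4/11 + (1/11)*sqrt(137).
The branch terms are analytic at 4/11 - (1/11)*sqrt(137) and contribute nothing to the residue; only the rational part matters.
The factor d**2 - 8*d/11 - 1 splits as (d - a)(d - a') with a = 4/11 - (1/11)*sqrt(137), a' = 4/11 + (1/11)*sqrt(137). At the order-2 pole a set g(d) = (d - a)^2*(rational part) = [-7/20] / (d - a')^2.
Order-2 pole: residue = g'(a); g'(4/11 - (1/11)*sqrt(137)) = -(9317/1501520)*sqrt(137), so the residue is -(9317/1501520)*sqrt(137).
The branch terms are analytic at 4/11 + (1/11)*sqrt(137) and contribute nothing to the residue; only the rational part matters.
The factor d**2 - 8*d/11 - 1 splits as (d - a)(d - a') with a = 4/11 + (1/11)*sqrt(137), a' = 4/11 - (1/11)*sqrt(137). At the order-2 pole a set g(d) = (d - a)^2*(rational part) = [-7/20] / (d - a')^2.
Order-2 pole: residue = g'(a); g'(4/11 + (1/11)*sqrt(137)) = (9317/1501520)*sqrt(137), so the residue is (9317/1501520)*sqrt(137).
List the singular points by increasing real part (a conjugate pair: the negative imaginary part first).

Radius of convergence at 0: -4/11 + (1/11)*sqrt(137).
At 4/11 - (1/11)*sqrt(137): a pole of order 2; residue -(9317/1501520)*sqrt(137).
At 1: an algebraic (square-root) branch point.
At 4/11 + (1/11)*sqrt(137): a pole of order 2; residue (9317/1501520)*sqrt(137).
At 2: an algebraic (square-root) branch point.


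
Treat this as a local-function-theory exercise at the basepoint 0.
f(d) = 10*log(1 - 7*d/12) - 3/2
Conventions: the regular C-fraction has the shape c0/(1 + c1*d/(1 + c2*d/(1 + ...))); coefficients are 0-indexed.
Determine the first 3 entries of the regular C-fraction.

The regular C-fraction coefficients are [-3/2, -35/9, 259/72].

Taylor coefficients (expand at 0): a_0 = -3/2, a_1 = -35/6, a_2 = -245/144.
c0 = a_0 = -3/2. Peel one level at a time: if S = 1 + c*d/S' with S'(0) = 1, then c is the d-coefficient of S and S' = c*d/(S - 1).
S_1 = c0/f = 1 + (-35/9)*d + (9065/648)*d^2 + ...; c1 = -35/9.
S_2 = c1*d/(S_1 - 1) = 1 + (259/72)*d + ...; c2 = 259/72.


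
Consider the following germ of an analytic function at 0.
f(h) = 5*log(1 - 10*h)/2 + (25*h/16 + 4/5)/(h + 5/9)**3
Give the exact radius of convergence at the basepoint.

The radius of convergence is 1/10.

Denominator factor (h + 5/9)^3: pole of order 3 at -5/9, modulus 5/9.
Branch term (5/2)*log(1 - h/(1/10)): its argument vanishes at h = 1/10, a logarithmic branch point, modulus 1/10.
The radius of convergence is the smallest modulus among the singular points: 1/10.


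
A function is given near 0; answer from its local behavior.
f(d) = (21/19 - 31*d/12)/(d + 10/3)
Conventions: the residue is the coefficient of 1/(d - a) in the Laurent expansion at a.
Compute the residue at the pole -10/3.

At the order-1 pole -10/3 set g(d) = (d - (-10/3))*f(d) = 21/19 - 31*d/12.
Simple pole: residue = g(a) at a = -10/3, which is 3323/342.

The residue is 3323/342.


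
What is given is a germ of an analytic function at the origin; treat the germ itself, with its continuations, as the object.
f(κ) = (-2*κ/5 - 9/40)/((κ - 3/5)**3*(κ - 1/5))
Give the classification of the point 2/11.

Denominator factors: κ - 3/5 = -23/55 at κ = 2/11; κ - 1/5 = -1/55 at κ = 2/11 — none vanishes.
So the germ continues analytically to 2/11.

The point is a regular point.


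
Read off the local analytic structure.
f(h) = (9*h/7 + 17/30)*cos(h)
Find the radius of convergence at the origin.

The factor cos(h) is entire and contributes no finite singular point.
The polynomial part has no poles.
No finite singular points: the Taylor series at 0 converges everywhere.

The radius of convergence is infinite.


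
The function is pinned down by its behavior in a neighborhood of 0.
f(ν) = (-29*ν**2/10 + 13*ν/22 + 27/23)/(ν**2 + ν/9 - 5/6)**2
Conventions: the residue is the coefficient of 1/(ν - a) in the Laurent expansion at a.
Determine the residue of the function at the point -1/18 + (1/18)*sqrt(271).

The residue is -(1312362/18580573)*sqrt(271).

The factor ν**2 + ν/9 - 5/6 splits as (ν - a)(ν - a') with a = -1/18 + (1/18)*sqrt(271), a' = -1/18 - (1/18)*sqrt(271). At the order-2 pole a set g(ν) = (ν - a)^2*f(ν) = [-29*ν**2/10 + 13*ν/22 + 27/23] / (ν - a')^2.
Order-2 pole: residue = g'(a); g'(-1/18 + (1/18)*sqrt(271)) = -(1312362/18580573)*sqrt(271), so the residue is -(1312362/18580573)*sqrt(271).


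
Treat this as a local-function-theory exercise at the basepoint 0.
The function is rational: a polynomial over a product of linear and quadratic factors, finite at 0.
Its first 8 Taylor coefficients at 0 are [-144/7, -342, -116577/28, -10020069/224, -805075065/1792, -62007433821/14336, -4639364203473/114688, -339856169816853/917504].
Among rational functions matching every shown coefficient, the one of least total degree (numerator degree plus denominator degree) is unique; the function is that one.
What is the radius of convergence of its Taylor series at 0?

No rational of total degree below 3 reproduces all 8 coefficients; solving the [0/3] Pade equations on them gives f(x) = 18/(35*(x - 8/5)*(x - 1/8)**2), whose expansion matches every shown term.
Denominator factor (x - 1/8)^2: pole of order 2 at 1/8, modulus 1/8.
Denominator factor (x - 8/5): pole of order 1 at 8/5, modulus 8/5.
The radius of convergence is the smallest modulus among the singular points: 1/8.

The radius of convergence is 1/8.
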